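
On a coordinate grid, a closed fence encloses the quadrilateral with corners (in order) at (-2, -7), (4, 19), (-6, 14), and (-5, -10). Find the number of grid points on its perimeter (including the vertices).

11

Along each edge there are gcd(|Δx|,|Δy|)+1 lattice points, so counting each shared vertex once the boundary has gcd(6,26) + gcd(10,5) + gcd(1,24) + gcd(3,3) = 2+5+1+3 = 11.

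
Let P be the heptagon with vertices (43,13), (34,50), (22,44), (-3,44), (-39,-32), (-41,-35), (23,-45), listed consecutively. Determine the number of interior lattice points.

4957

The shoelace formula gives twice the area as |(43·50 − 34·13) + (34·44 − 22·50) + (22·44 − (-3)·44) + ((-3)·(-32) − (-39)·44) + ((-39)·(-35) − (-41)·(-32)) + ((-41)·(-45) − 23·(-35)) + (23·13 − 43·(-45))| = 9953, so the area is 9953/2.
The number of boundary lattice points is Σ gcd(|Δx|,|Δy|) = gcd(9,37) + gcd(12,6) + gcd(25,0) + gcd(36,76) + gcd(2,3) + gcd(64,10) + gcd(20,58) = 1+6+25+4+1+2+2 = 41.
Pick's theorem gives I = A − B/2 + 1 = 9953/2 − 41/2 + 1 = 4957.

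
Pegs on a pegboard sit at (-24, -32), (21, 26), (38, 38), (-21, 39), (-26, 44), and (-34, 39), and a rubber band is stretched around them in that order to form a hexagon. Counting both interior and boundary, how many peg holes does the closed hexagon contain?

2373

Using the shoelace formula, 2A = |((-24)·26 − 21·(-32)) + (21·38 − 38·26) + (38·39 − (-21)·38) + ((-21)·44 − (-26)·39) + ((-26)·39 − (-34)·44) + ((-34)·(-32) − (-24)·39)| = 4734, so the area is 2367.
Summing gcd(|Δx|,|Δy|) over the edges gives the boundary count: gcd(45,58) + gcd(17,12) + gcd(59,1) + gcd(5,5) + gcd(8,5) + gcd(10,71) = 1+1+1+5+1+1 = 10.
Pick's theorem gives I = A − B/2 + 1 = 2367 − 10/2 + 1 = 2363, so the closed region contains I + B = 2363 + 10 = 2373 lattice points.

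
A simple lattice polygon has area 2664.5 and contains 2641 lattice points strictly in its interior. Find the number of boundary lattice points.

Pick's theorem gives A = I + B/2 − 1, so B = 2(A − I + 1) = 2(2664.5 − 2641 + 1) = 49.

49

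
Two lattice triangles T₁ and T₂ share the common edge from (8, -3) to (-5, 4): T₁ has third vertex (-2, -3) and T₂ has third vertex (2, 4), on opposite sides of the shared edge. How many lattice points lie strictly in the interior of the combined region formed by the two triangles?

51

The union is the simple quadrilateral with vertices (8, -3), (-2, -3), (-5, 4), (2, 4) in order.
By the shoelace formula, twice the signed area is |[8·(-3) − (-2)·(-3)] + [(-2)·4 − (-5)·(-3)] + [(-5)·4 − 2·4] + [2·(-3) − 8·4]| = 119, so the area is 119/2.
The number of boundary lattice points is Σ gcd(|Δx|,|Δy|) = gcd(10,0) + gcd(3,7) + gcd(7,0) + gcd(6,7) = 10+1+7+1 = 19.
By Pick's theorem I = A − B/2 + 1 = 119/2 − 19/2 + 1 = 51.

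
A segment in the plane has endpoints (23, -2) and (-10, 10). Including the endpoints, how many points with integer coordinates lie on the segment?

The number of lattice points on a segment between lattice points is gcd(|Δx|,|Δy|) + 1 = gcd(33,12) + 1 = 3 + 1 = 4.

4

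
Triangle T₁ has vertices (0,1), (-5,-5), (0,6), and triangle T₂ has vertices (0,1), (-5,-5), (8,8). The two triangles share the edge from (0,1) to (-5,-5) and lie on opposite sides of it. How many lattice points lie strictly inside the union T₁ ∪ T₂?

10

The union is the simple quadrilateral with vertices (0,1), (0,6), (-5,-5), (8,8) in order.
By the shoelace formula, twice the signed area is |(0·6 − 0·1) + (0·(-5) − (-5)·6) + ((-5)·8 − 8·(-5)) + (8·1 − 0·8)| = 38, so the area is 19.
Along each edge there are gcd(|Δx|,|Δy|)+1 lattice points, so counting each shared vertex once the boundary has gcd(0,5) + gcd(5,11) + gcd(13,13) + gcd(8,7) = 5+1+13+1 = 20.
By Pick's theorem I = A − B/2 + 1 = 19 − 20/2 + 1 = 10.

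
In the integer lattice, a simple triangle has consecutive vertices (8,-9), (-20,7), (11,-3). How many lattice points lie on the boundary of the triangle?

8

Along each edge there are gcd(|Δx|,|Δy|)+1 lattice points, so counting each shared vertex once the boundary has gcd(28,16) + gcd(31,10) + gcd(3,6) = 4+1+3 = 8.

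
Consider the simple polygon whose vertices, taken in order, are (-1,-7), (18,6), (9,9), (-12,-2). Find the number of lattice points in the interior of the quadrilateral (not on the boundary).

By the shoelace formula, twice the signed area is |[(-1)·6 − 18·(-7)] + [18·9 − 9·6] + [9·(-2) − (-12)·9] + [(-12)·(-7) − (-1)·(-2)]| = 400, so the area is 200.
Along each edge there are gcd(|Δx|,|Δy|)+1 lattice points, so counting each shared vertex once the boundary has gcd(19,13) + gcd(9,3) + gcd(21,11) + gcd(11,5) = 1+3+1+1 = 6.
By Pick's theorem A = I + B/2 − 1, so I = 200 − 6/2 + 1 = 198.

198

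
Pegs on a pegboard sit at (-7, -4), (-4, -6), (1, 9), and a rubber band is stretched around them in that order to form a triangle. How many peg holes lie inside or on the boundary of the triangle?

Using the shoelace formula, 2A = |((-7)·(-6) − (-4)·(-4)) + ((-4)·9 − 1·(-6)) + (1·(-4) − (-7)·9)| = 55, so the area is 55/2.
Along each edge there are gcd(|Δx|,|Δy|)+1 lattice points, so counting each shared vertex once the boundary has gcd(3,2) + gcd(5,15) + gcd(8,13) = 1+5+1 = 7.
Pick's theorem gives I = A − B/2 + 1 = 55/2 − 7/2 + 1 = 25, so the closed region contains I + B = 25 + 7 = 32 lattice points.

32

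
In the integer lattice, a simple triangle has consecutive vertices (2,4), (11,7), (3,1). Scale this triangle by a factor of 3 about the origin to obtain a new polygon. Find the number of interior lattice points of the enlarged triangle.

127

Using the shoelace formula, 2A = |[2·7 − 11·4] + [11·1 − 3·7] + [3·4 − 2·1]| = 30, so the area is 15.
Summing gcd(|Δx|,|Δy|) over the edges gives the boundary count: gcd(9,3) + gcd(8,6) + gcd(1,3) = 3+2+1 = 6.
Scaling by 3 multiplies the area by 3² = 9 (so the new area is 135) and multiplies the boundary lattice-point count by 3, giving 18.
By Pick's theorem, the interior count of the dilated polygon is 135 − 18/2 + 1 = 127.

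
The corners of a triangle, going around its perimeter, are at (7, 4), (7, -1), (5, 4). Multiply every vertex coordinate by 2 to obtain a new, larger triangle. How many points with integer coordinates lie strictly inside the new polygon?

13

The shoelace formula gives twice the area as |(7·(-1) − 7·4) + (7·4 − 5·(-1)) + (5·4 − 7·4)| = 10, so the area is 5.
Summing gcd(|Δx|,|Δy|) over the edges gives the boundary count: gcd(0,5) + gcd(2,5) + gcd(2,0) = 5+1+2 = 8.
Scaling by 2 multiplies the area by 2² = 4 (so the new area is 20) and multiplies the boundary lattice-point count by 2, giving 16.
By Pick's theorem, the interior count of the dilated polygon is 20 − 16/2 + 1 = 13.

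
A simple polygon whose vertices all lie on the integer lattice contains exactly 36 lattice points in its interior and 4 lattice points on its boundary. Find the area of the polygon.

37

By Pick's theorem, A = I + B/2 − 1 = 36 + 4/2 − 1 = 37.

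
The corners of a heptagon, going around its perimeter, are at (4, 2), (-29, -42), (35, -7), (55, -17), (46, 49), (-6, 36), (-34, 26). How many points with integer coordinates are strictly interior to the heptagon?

Using the shoelace formula, 2A = |[4·(-42) − (-29)·2] + [(-29)·(-7) − 35·(-42)] + [35·(-17) − 55·(-7)] + [55·49 − 46·(-17)] + [46·36 − (-6)·49] + [(-6)·26 − (-34)·36] + [(-34)·2 − 4·26]| = 7676, so the area is 3838.
The number of boundary lattice points is Σ gcd(|Δx|,|Δy|) = gcd(33,44) + gcd(64,35) + gcd(20,10) + gcd(9,66) + gcd(52,13) + gcd(28,10) + gcd(38,24) = 11+1+10+3+13+2+2 = 42.
By Pick's theorem A = I + B/2 − 1, so I = 3838 − 42/2 + 1 = 3818.

3818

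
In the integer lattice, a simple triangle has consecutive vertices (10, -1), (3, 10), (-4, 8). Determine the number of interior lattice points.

45

Using the shoelace formula, 2A = |(10·10 − 3·(-1)) + (3·8 − (-4)·10) + ((-4)·(-1) − 10·8)| = 91, so the area is 45.5.
Summing gcd(|Δx|,|Δy|) over the edges gives the boundary count: gcd(7,11) + gcd(7,2) + gcd(14,9) = 1+1+1 = 3.
Pick's theorem gives I = A − B/2 + 1 = 45.5 − 3/2 + 1 = 45.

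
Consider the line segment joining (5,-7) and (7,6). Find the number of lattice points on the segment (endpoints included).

The number of lattice points on a segment between lattice points is gcd(|Δx|,|Δy|) + 1 = gcd(2,13) + 1 = 1 + 1 = 2.

2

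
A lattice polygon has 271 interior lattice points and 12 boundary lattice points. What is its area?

Pick's theorem states A = I + B/2 − 1, so A = 271 + 12/2 − 1 = 276.

276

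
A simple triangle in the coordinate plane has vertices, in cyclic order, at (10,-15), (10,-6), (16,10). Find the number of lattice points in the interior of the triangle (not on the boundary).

22

Using the shoelace formula, 2A = |(10·(-6) − 10·(-15)) + (10·10 − 16·(-6)) + (16·(-15) − 10·10)| = 54, so the area is 27.
Summing gcd(|Δx|,|Δy|) over the edges gives the boundary count: gcd(0,9) + gcd(6,16) + gcd(6,25) = 9+2+1 = 12.
Pick's theorem gives I = A − B/2 + 1 = 27 − 12/2 + 1 = 22.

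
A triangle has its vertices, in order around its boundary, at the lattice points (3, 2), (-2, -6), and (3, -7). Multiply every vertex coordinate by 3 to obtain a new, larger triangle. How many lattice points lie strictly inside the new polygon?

Using the shoelace formula, 2A = |(3·(-6) − (-2)·2) + ((-2)·(-7) − 3·(-6)) + (3·2 − 3·(-7))| = 45, so the area is 45/2.
The number of boundary lattice points is Σ gcd(|Δx|,|Δy|) = gcd(5,8) + gcd(5,1) + gcd(0,9) = 1+1+9 = 11.
Scaling by 3 multiplies the area by 3² = 9 (so the new area is 202.5) and multiplies the boundary lattice-point count by 3, giving 33.
By Pick's theorem, the interior count of the dilated polygon is 202.5 − 33/2 + 1 = 187.

187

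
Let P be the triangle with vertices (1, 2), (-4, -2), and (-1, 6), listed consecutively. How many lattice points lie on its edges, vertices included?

Summing gcd(|Δx|,|Δy|) over the edges gives the boundary count: gcd(5,4) + gcd(3,8) + gcd(2,4) = 1+1+2 = 4.

4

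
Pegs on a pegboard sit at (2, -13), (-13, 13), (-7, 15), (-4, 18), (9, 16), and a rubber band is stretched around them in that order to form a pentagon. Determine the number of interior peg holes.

341

Using the shoelace formula, 2A = |(2·13 − (-13)·(-13)) + ((-13)·15 − (-7)·13) + ((-7)·18 − (-4)·15) + ((-4)·16 − 9·18) + (9·(-13) − 2·16)| = 688, so the area is 344.
The number of boundary lattice points is Σ gcd(|Δx|,|Δy|) = gcd(15,26) + gcd(6,2) + gcd(3,3) + gcd(13,2) + gcd(7,29) = 1+2+3+1+1 = 8.
Pick's theorem gives I = A − B/2 + 1 = 344 − 8/2 + 1 = 341.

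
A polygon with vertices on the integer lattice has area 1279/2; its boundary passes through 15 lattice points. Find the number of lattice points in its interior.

From Pick's theorem, I = A − B/2 + 1 = 1279/2 − 15/2 + 1 = 633.

633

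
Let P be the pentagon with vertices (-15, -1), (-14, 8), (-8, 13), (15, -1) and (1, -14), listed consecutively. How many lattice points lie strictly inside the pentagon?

The shoelace formula gives twice the area as |((-15)·8 − (-14)·(-1)) + ((-14)·13 − (-8)·8) + ((-8)·(-1) − 15·13) + (15·(-14) − 1·(-1)) + (1·(-1) − (-15)·(-14))| = 859, so the area is 859/2.
Along each edge there are gcd(|Δx|,|Δy|)+1 lattice points, so counting each shared vertex once the boundary has gcd(1,9) + gcd(6,5) + gcd(23,14) + gcd(14,13) + gcd(16,13) = 1+1+1+1+1 = 5.
Pick's theorem gives I = A − B/2 + 1 = 859/2 − 5/2 + 1 = 428.

428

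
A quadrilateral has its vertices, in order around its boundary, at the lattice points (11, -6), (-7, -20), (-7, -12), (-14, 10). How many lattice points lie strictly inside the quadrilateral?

286

By the shoelace formula, twice the signed area is |(11·(-20) − (-7)·(-6)) + ((-7)·(-12) − (-7)·(-20)) + ((-7)·10 − (-14)·(-12)) + ((-14)·(-6) − 11·10)| = 582, so the area is 291.
Summing gcd(|Δx|,|Δy|) over the edges gives the boundary count: gcd(18,14) + gcd(0,8) + gcd(7,22) + gcd(25,16) = 2+8+1+1 = 12.
By Pick's theorem A = I + B/2 − 1, so I = 291 − 12/2 + 1 = 286.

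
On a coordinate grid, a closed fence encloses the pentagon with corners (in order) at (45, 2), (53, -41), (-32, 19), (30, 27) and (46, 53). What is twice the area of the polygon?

The shoelace formula gives twice the area as |[45·(-41) − 53·2] + [53·19 − (-32)·(-41)] + [(-32)·27 − 30·19] + [30·53 − 46·27] + [46·2 − 45·53]| = 5635, so the area is 2817.5.

5635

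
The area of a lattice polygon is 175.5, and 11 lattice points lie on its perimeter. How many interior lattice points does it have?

171

Pick's theorem A = I + B/2 − 1 rearranges to I = A − B/2 + 1 = 175.5 − 11/2 + 1 = 171.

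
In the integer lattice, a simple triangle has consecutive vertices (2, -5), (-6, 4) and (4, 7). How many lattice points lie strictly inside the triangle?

56

Using the shoelace formula, 2A = |[2·4 − (-6)·(-5)] + [(-6)·7 − 4·4] + [4·(-5) − 2·7]| = 114, so the area is 57.
Along each edge there are gcd(|Δx|,|Δy|)+1 lattice points, so counting each shared vertex once the boundary has gcd(8,9) + gcd(10,3) + gcd(2,12) = 1+1+2 = 4.
Pick's theorem gives I = A − B/2 + 1 = 57 − 4/2 + 1 = 56.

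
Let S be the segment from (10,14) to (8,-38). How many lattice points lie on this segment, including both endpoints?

The number of lattice points on a segment between lattice points is gcd(|Δx|,|Δy|) + 1 = gcd(2,52) + 1 = 2 + 1 = 3.

3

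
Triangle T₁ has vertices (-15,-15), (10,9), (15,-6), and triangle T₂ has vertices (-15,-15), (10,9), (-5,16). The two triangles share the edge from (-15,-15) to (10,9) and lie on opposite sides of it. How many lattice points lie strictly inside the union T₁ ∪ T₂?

The union is the simple quadrilateral with vertices (-15,-15), (15,-6), (10,9), (-5,16) in order.
By the shoelace formula, twice the signed area is |[(-15)·(-6) − 15·(-15)] + [15·9 − 10·(-6)] + [10·16 − (-5)·9] + [(-5)·(-15) − (-15)·16]| = 1030, so the area is 515.
Summing gcd(|Δx|,|Δy|) over the edges gives the boundary count: gcd(30,9) + gcd(5,15) + gcd(15,7) + gcd(10,31) = 3+5+1+1 = 10.
By Pick's theorem I = A − B/2 + 1 = 515 − 10/2 + 1 = 511.

511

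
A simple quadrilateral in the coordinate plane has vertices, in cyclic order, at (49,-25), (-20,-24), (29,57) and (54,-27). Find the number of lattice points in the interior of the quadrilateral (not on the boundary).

Using the shoelace formula, 2A = |(49·(-24) − (-20)·(-25)) + ((-20)·57 − 29·(-24)) + (29·(-27) − 54·57) + (54·(-25) − 49·(-27))| = 6008, so the area is 3004.
Along each edge there are gcd(|Δx|,|Δy|)+1 lattice points, so counting each shared vertex once the boundary has gcd(69,1) + gcd(49,81) + gcd(25,84) + gcd(5,2) = 1+1+1+1 = 4.
By Pick's theorem A = I + B/2 − 1, so I = 3004 − 4/2 + 1 = 3003.

3003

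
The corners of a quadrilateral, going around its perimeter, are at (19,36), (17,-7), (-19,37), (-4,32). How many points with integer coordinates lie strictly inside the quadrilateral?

Using the shoelace formula, 2A = |[19·(-7) − 17·36] + [17·37 − (-19)·(-7)] + [(-19)·32 − (-4)·37] + [(-4)·36 − 19·32]| = 1461, so the area is 1461/2.
Along each edge there are gcd(|Δx|,|Δy|)+1 lattice points, so counting each shared vertex once the boundary has gcd(2,43) + gcd(36,44) + gcd(15,5) + gcd(23,4) = 1+4+5+1 = 11.
Pick's theorem gives I = A − B/2 + 1 = 1461/2 − 11/2 + 1 = 726.

726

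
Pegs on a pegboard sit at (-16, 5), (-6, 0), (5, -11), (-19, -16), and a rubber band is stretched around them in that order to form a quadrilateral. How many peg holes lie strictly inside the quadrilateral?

263

By the shoelace formula, twice the signed area is |[(-16)·0 − (-6)·5] + [(-6)·(-11) − 5·0] + [5·(-16) − (-19)·(-11)] + [(-19)·5 − (-16)·(-16)]| = 544, so the area is 272.
Summing gcd(|Δx|,|Δy|) over the edges gives the boundary count: gcd(10,5) + gcd(11,11) + gcd(24,5) + gcd(3,21) = 5+11+1+3 = 20.
By Pick's theorem A = I + B/2 − 1, so I = 272 − 20/2 + 1 = 263.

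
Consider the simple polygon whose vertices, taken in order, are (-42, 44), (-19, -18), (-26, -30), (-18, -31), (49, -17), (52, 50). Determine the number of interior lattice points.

The shoelace formula gives twice the area as |[(-42)·(-18) − (-19)·44] + [(-19)·(-30) − (-26)·(-18)] + [(-26)·(-31) − (-18)·(-30)] + [(-18)·(-17) − 49·(-31)] + [49·50 − 52·(-17)] + [52·44 − (-42)·50]| = 11507, so the area is 5753.5.
Along each edge there are gcd(|Δx|,|Δy|)+1 lattice points, so counting each shared vertex once the boundary has gcd(23,62) + gcd(7,12) + gcd(8,1) + gcd(67,14) + gcd(3,67) + gcd(94,6) = 1+1+1+1+1+2 = 7.
By Pick's theorem A = I + B/2 − 1, so I = 5753.5 − 7/2 + 1 = 5751.

5751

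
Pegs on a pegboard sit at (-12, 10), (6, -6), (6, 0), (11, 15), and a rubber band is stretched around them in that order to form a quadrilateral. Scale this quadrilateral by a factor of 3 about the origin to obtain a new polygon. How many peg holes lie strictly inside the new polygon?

By the shoelace formula, twice the signed area is |[(-12)·(-6) − 6·10] + [6·0 − 6·(-6)] + [6·15 − 11·0] + [11·10 − (-12)·15]| = 428, so the area is 214.
Summing gcd(|Δx|,|Δy|) over the edges gives the boundary count: gcd(18,16) + gcd(0,6) + gcd(5,15) + gcd(23,5) = 2+6+5+1 = 14.
Scaling by 3 multiplies the area by 3² = 9 (so the new area is 1926) and multiplies the boundary lattice-point count by 3, giving 42.
By Pick's theorem, the interior count of the dilated polygon is 1926 − 42/2 + 1 = 1906.

1906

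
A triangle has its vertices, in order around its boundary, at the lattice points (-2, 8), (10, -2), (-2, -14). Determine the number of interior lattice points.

The shoelace formula gives twice the area as |[(-2)·(-2) − 10·8] + [10·(-14) − (-2)·(-2)] + [(-2)·8 − (-2)·(-14)]| = 264, so the area is 132.
The number of boundary lattice points is Σ gcd(|Δx|,|Δy|) = gcd(12,10) + gcd(12,12) + gcd(0,22) = 2+12+22 = 36.
By Pick's theorem A = I + B/2 − 1, so I = 132 − 36/2 + 1 = 115.

115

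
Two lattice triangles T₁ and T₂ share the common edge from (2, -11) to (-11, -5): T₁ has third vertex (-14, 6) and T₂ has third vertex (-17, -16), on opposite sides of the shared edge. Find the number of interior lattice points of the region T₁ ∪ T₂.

The union is the simple quadrilateral with vertices (2, -11), (-14, 6), (-11, -5), (-17, -16) in order.
By the shoelace formula, twice the signed area is |(2·6 − (-14)·(-11)) + ((-14)·(-5) − (-11)·6) + ((-11)·(-16) − (-17)·(-5)) + ((-17)·(-11) − 2·(-16))| = 304, so the area is 152.
Along each edge there are gcd(|Δx|,|Δy|)+1 lattice points, so counting each shared vertex once the boundary has gcd(16,17) + gcd(3,11) + gcd(6,11) + gcd(19,5) = 1+1+1+1 = 4.
By Pick's theorem I = A − B/2 + 1 = 152 − 4/2 + 1 = 151.

151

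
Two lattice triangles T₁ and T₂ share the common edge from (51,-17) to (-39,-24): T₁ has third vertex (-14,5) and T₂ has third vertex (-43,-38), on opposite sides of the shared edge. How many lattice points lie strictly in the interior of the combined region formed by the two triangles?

1832

The union is the simple quadrilateral with vertices (51,-17), (-14,5), (-39,-24), (-43,-38) in order.
Using the shoelace formula, 2A = |(51·5 − (-14)·(-17)) + ((-14)·(-24) − (-39)·5) + ((-39)·(-38) − (-43)·(-24)) + ((-43)·(-17) − 51·(-38))| = 3667, so the area is 3667/2.
Summing gcd(|Δx|,|Δy|) over the edges gives the boundary count: gcd(65,22) + gcd(25,29) + gcd(4,14) + gcd(94,21) = 1+1+2+1 = 5.
By Pick's theorem I = A − B/2 + 1 = 3667/2 − 5/2 + 1 = 1832.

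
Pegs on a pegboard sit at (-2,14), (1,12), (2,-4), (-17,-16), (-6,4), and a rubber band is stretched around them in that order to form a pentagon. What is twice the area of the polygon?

The shoelace formula gives twice the area as |[(-2)·12 − 1·14] + [1·(-4) − 2·12] + [2·(-16) − (-17)·(-4)] + [(-17)·4 − (-6)·(-16)] + [(-6)·14 − (-2)·4]| = 406, so the area is 203.

406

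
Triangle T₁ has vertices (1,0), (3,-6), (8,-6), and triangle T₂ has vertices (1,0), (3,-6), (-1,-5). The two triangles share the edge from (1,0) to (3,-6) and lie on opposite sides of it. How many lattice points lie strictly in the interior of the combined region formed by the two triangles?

23

The union is the simple quadrilateral with vertices (1,0), (8,-6), (3,-6), (-1,-5) in order.
Using the shoelace formula, 2A = |[1·(-6) − 8·0] + [8·(-6) − 3·(-6)] + [3·(-5) − (-1)·(-6)] + [(-1)·0 − 1·(-5)]| = 52, so the area is 26.
The number of boundary lattice points is Σ gcd(|Δx|,|Δy|) = gcd(7,6) + gcd(5,0) + gcd(4,1) + gcd(2,5) = 1+5+1+1 = 8.
By Pick's theorem I = A − B/2 + 1 = 26 − 8/2 + 1 = 23.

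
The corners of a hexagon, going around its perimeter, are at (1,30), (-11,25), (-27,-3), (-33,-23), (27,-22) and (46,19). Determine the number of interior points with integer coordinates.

2905

By the shoelace formula, twice the signed area is |[1·25 − (-11)·30] + [(-11)·(-3) − (-27)·25] + [(-27)·(-23) − (-33)·(-3)] + [(-33)·(-22) − 27·(-23)] + [27·19 − 46·(-22)] + [46·30 − 1·19]| = 5818, so the area is 2909.
Along each edge there are gcd(|Δx|,|Δy|)+1 lattice points, so counting each shared vertex once the boundary has gcd(12,5) + gcd(16,28) + gcd(6,20) + gcd(60,1) + gcd(19,41) + gcd(45,11) = 1+4+2+1+1+1 = 10.
Pick's theorem gives I = A − B/2 + 1 = 2909 − 10/2 + 1 = 2905.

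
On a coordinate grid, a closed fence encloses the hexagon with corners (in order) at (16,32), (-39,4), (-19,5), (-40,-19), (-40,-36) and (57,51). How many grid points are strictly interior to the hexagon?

1716

Using the shoelace formula, 2A = |[16·4 − (-39)·32] + [(-39)·5 − (-19)·4] + [(-19)·(-19) − (-40)·5] + [(-40)·(-36) − (-40)·(-19)] + [(-40)·51 − 57·(-36)] + [57·32 − 16·51]| = 3454, so the area is 1727.
Summing gcd(|Δx|,|Δy|) over the edges gives the boundary count: gcd(55,28) + gcd(20,1) + gcd(21,24) + gcd(0,17) + gcd(97,87) + gcd(41,19) = 1+1+3+17+1+1 = 24.
Pick's theorem gives I = A − B/2 + 1 = 1727 − 24/2 + 1 = 1716.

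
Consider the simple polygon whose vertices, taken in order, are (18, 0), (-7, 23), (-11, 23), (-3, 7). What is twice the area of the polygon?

By the shoelace formula, twice the signed area is |(18·23 − (-7)·0) + ((-7)·23 − (-11)·23) + ((-11)·7 − (-3)·23) + ((-3)·0 − 18·7)| = 372, so the area is 186.

372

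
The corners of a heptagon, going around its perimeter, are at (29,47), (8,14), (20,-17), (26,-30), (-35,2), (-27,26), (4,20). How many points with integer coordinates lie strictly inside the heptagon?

The shoelace formula gives twice the area as |(29·14 − 8·47) + (8·(-17) − 20·14) + (20·(-30) − 26·(-17)) + (26·2 − (-35)·(-30)) + ((-35)·26 − (-27)·2) + ((-27)·20 − 4·26) + (4·47 − 29·20)| = 3434, so the area is 1717.
Along each edge there are gcd(|Δx|,|Δy|)+1 lattice points, so counting each shared vertex once the boundary has gcd(21,33) + gcd(12,31) + gcd(6,13) + gcd(61,32) + gcd(8,24) + gcd(31,6) + gcd(25,27) = 3+1+1+1+8+1+1 = 16.
By Pick's theorem A = I + B/2 − 1, so I = 1717 − 16/2 + 1 = 1710.

1710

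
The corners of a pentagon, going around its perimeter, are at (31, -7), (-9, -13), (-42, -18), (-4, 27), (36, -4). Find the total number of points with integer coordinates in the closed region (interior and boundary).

By the shoelace formula, twice the signed area is |[31·(-13) − (-9)·(-7)] + [(-9)·(-18) − (-42)·(-13)] + [(-42)·27 − (-4)·(-18)] + [(-4)·(-4) − 36·27] + [36·(-7) − 31·(-4)]| = 3140, so the area is 1570.
Along each edge there are gcd(|Δx|,|Δy|)+1 lattice points, so counting each shared vertex once the boundary has gcd(40,6) + gcd(33,5) + gcd(38,45) + gcd(40,31) + gcd(5,3) = 2+1+1+1+1 = 6.
Pick's theorem gives I = A − B/2 + 1 = 1570 − 6/2 + 1 = 1568, so the closed region contains I + B = 1568 + 6 = 1574 lattice points.

1574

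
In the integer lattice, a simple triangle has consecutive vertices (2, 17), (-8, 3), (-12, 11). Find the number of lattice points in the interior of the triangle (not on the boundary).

65

Using the shoelace formula, 2A = |(2·3 − (-8)·17) + ((-8)·11 − (-12)·3) + ((-12)·17 − 2·11)| = 136, so the area is 68.
Summing gcd(|Δx|,|Δy|) over the edges gives the boundary count: gcd(10,14) + gcd(4,8) + gcd(14,6) = 2+4+2 = 8.
By Pick's theorem A = I + B/2 − 1, so I = 68 − 8/2 + 1 = 65.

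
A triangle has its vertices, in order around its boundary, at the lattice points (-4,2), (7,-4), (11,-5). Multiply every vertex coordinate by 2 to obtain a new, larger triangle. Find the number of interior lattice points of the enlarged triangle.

24

The shoelace formula gives twice the area as |[(-4)·(-4) − 7·2] + [7·(-5) − 11·(-4)] + [11·2 − (-4)·(-5)]| = 13, so the area is 6.5.
Summing gcd(|Δx|,|Δy|) over the edges gives the boundary count: gcd(11,6) + gcd(4,1) + gcd(15,7) = 1+1+1 = 3.
Scaling by 2 multiplies the area by 2² = 4 (so the new area is 26) and multiplies the boundary lattice-point count by 2, giving 6.
By Pick's theorem, the interior count of the dilated polygon is 26 − 6/2 + 1 = 24.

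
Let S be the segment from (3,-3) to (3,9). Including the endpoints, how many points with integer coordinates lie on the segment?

The number of lattice points on a segment between lattice points is gcd(|Δx|,|Δy|) + 1 = gcd(0,12) + 1 = 12 + 1 = 13.

13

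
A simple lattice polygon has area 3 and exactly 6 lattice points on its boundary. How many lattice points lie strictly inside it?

Pick's theorem A = I + B/2 − 1 rearranges to I = A − B/2 + 1 = 3 − 6/2 + 1 = 1.

1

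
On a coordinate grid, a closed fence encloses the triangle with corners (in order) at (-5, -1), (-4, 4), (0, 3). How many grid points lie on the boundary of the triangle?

3

Summing gcd(|Δx|,|Δy|) over the edges gives the boundary count: gcd(1,5) + gcd(4,1) + gcd(5,4) = 1+1+1 = 3.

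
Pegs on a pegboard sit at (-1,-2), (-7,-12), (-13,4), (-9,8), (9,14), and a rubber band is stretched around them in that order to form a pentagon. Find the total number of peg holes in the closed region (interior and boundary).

The shoelace formula gives twice the area as |[(-1)·(-12) − (-7)·(-2)] + [(-7)·4 − (-13)·(-12)] + [(-13)·8 − (-9)·4] + [(-9)·14 − 9·8] + [9·(-2) − (-1)·14]| = 456, so the area is 228.
The number of boundary lattice points is Σ gcd(|Δx|,|Δy|) = gcd(6,10) + gcd(6,16) + gcd(4,4) + gcd(18,6) + gcd(10,16) = 2+2+4+6+2 = 16.
Pick's theorem gives I = A − B/2 + 1 = 228 − 16/2 + 1 = 221, so the closed region contains I + B = 221 + 16 = 237 lattice points.

237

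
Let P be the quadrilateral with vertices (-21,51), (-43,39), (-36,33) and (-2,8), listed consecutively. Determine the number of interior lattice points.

The shoelace formula gives twice the area as |[(-21)·39 − (-43)·51] + [(-43)·33 − (-36)·39] + [(-36)·8 − (-2)·33] + [(-2)·51 − (-21)·8]| = 1203, so the area is 1203/2.
Along each edge there are gcd(|Δx|,|Δy|)+1 lattice points, so counting each shared vertex once the boundary has gcd(22,12) + gcd(7,6) + gcd(34,25) + gcd(19,43) = 2+1+1+1 = 5.
Pick's theorem gives I = A − B/2 + 1 = 1203/2 − 5/2 + 1 = 600.

600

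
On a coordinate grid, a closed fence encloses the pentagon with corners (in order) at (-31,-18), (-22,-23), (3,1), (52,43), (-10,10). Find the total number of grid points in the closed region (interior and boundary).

950

The shoelace formula gives twice the area as |((-31)·(-23) − (-22)·(-18)) + ((-22)·1 − 3·(-23)) + (3·43 − 52·1) + (52·10 − (-10)·43) + ((-10)·(-18) − (-31)·10)| = 1881, so the area is 940.5.
The number of boundary lattice points is Σ gcd(|Δx|,|Δy|) = gcd(9,5) + gcd(25,24) + gcd(49,42) + gcd(62,33) + gcd(21,28) = 1+1+7+1+7 = 17.
Pick's theorem gives I = A − B/2 + 1 = 940.5 − 17/2 + 1 = 933, so the closed region contains I + B = 933 + 17 = 950 lattice points.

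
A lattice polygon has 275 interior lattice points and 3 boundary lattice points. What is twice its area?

551

By Pick's theorem, A = I + B/2 − 1 = 275 + 3/2 − 1 = 551/2.
Hence 2A = 551.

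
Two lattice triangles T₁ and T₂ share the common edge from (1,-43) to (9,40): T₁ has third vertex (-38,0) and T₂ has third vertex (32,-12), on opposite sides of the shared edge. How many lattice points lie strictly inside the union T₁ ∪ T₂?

2937

The union is the simple quadrilateral with vertices (1,-43), (-38,0), (9,40), (32,-12) in order.
By the shoelace formula, twice the signed area is |(1·0 − (-38)·(-43)) + ((-38)·40 − 9·0) + (9·(-12) − 32·40) + (32·(-43) − 1·(-12))| = 5906, so the area is 2953.
The number of boundary lattice points is Σ gcd(|Δx|,|Δy|) = gcd(39,43) + gcd(47,40) + gcd(23,52) + gcd(31,31) = 1+1+1+31 = 34.
By Pick's theorem I = A − B/2 + 1 = 2953 − 34/2 + 1 = 2937.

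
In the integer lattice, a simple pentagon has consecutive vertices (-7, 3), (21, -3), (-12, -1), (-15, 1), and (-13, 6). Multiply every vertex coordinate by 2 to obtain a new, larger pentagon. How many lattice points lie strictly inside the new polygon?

Using the shoelace formula, 2A = |[(-7)·(-3) − 21·3] + [21·(-1) − (-12)·(-3)] + [(-12)·1 − (-15)·(-1)] + [(-15)·6 − (-13)·1] + [(-13)·3 − (-7)·6]| = 200, so the area is 100.
The number of boundary lattice points is Σ gcd(|Δx|,|Δy|) = gcd(28,6) + gcd(33,2) + gcd(3,2) + gcd(2,5) + gcd(6,3) = 2+1+1+1+3 = 8.
Scaling by 2 multiplies the area by 2² = 4 (so the new area is 400) and multiplies the boundary lattice-point count by 2, giving 16.
By Pick's theorem, the interior count of the dilated polygon is 400 − 16/2 + 1 = 393.

393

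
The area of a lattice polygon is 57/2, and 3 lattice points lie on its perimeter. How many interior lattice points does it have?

28

Pick's theorem A = I + B/2 − 1 rearranges to I = A − B/2 + 1 = 57/2 − 3/2 + 1 = 28.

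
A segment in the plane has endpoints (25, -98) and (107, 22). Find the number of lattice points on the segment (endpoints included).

The number of lattice points on a segment between lattice points is gcd(|Δx|,|Δy|) + 1 = gcd(82,120) + 1 = 2 + 1 = 3.

3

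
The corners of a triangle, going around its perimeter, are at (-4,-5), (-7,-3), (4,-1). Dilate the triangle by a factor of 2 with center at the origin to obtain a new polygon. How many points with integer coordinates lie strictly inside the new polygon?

51

By the shoelace formula, twice the signed area is |[(-4)·(-3) − (-7)·(-5)] + [(-7)·(-1) − 4·(-3)] + [4·(-5) − (-4)·(-1)]| = 28, so the area is 14.
The number of boundary lattice points is Σ gcd(|Δx|,|Δy|) = gcd(3,2) + gcd(11,2) + gcd(8,4) = 1+1+4 = 6.
Scaling by 2 multiplies the area by 2² = 4 (so the new area is 56) and multiplies the boundary lattice-point count by 2, giving 12.
By Pick's theorem, the interior count of the dilated polygon is 56 − 12/2 + 1 = 51.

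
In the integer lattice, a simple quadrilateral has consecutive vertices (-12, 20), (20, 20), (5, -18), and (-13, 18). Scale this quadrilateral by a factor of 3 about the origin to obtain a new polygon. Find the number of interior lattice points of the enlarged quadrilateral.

By the shoelace formula, twice the signed area is |((-12)·20 − 20·20) + (20·(-18) − 5·20) + (5·18 − (-13)·(-18)) + ((-13)·20 − (-12)·18)| = 1288, so the area is 644.
Along each edge there are gcd(|Δx|,|Δy|)+1 lattice points, so counting each shared vertex once the boundary has gcd(32,0) + gcd(15,38) + gcd(18,36) + gcd(1,2) = 32+1+18+1 = 52.
Scaling by 3 multiplies the area by 3² = 9 (so the new area is 5796) and multiplies the boundary lattice-point count by 3, giving 156.
By Pick's theorem, the interior count of the dilated polygon is 5796 − 156/2 + 1 = 5719.

5719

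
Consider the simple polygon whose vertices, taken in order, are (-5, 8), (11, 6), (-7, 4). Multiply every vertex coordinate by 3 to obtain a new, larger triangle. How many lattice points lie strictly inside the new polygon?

298

Using the shoelace formula, 2A = |((-5)·6 − 11·8) + (11·4 − (-7)·6) + ((-7)·8 − (-5)·4)| = 68, so the area is 34.
The number of boundary lattice points is Σ gcd(|Δx|,|Δy|) = gcd(16,2) + gcd(18,2) + gcd(2,4) = 2+2+2 = 6.
Scaling by 3 multiplies the area by 3² = 9 (so the new area is 306) and multiplies the boundary lattice-point count by 3, giving 18.
By Pick's theorem, the interior count of the dilated polygon is 306 − 18/2 + 1 = 298.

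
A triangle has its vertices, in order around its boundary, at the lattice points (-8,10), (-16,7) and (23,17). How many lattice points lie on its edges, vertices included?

Along each edge there are gcd(|Δx|,|Δy|)+1 lattice points, so counting each shared vertex once the boundary has gcd(8,3) + gcd(39,10) + gcd(31,7) = 1+1+1 = 3.

3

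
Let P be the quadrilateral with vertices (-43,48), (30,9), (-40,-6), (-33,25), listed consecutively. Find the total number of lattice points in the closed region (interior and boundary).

1682

By the shoelace formula, twice the signed area is |((-43)·9 − 30·48) + (30·(-6) − (-40)·9) + ((-40)·25 − (-33)·(-6)) + ((-33)·48 − (-43)·25)| = 3354, so the area is 1677.
Along each edge there are gcd(|Δx|,|Δy|)+1 lattice points, so counting each shared vertex once the boundary has gcd(73,39) + gcd(70,15) + gcd(7,31) + gcd(10,23) = 1+5+1+1 = 8.
Pick's theorem gives I = A − B/2 + 1 = 1677 − 8/2 + 1 = 1674, so the closed region contains I + B = 1674 + 8 = 1682 lattice points.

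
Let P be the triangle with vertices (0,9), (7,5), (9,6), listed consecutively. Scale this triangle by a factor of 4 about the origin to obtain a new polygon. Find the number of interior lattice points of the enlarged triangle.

111

Using the shoelace formula, 2A = |[0·5 − 7·9] + [7·6 − 9·5] + [9·9 − 0·6]| = 15, so the area is 7.5.
The number of boundary lattice points is Σ gcd(|Δx|,|Δy|) = gcd(7,4) + gcd(2,1) + gcd(9,3) = 1+1+3 = 5.
Scaling by 4 multiplies the area by 4² = 16 (so the new area is 120) and multiplies the boundary lattice-point count by 4, giving 20.
By Pick's theorem, the interior count of the dilated polygon is 120 − 20/2 + 1 = 111.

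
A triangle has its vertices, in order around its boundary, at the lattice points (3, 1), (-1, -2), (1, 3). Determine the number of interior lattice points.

6

By the shoelace formula, twice the signed area is |[3·(-2) − (-1)·1] + [(-1)·3 − 1·(-2)] + [1·1 − 3·3]| = 14, so the area is 7.
The number of boundary lattice points is Σ gcd(|Δx|,|Δy|) = gcd(4,3) + gcd(2,5) + gcd(2,2) = 1+1+2 = 4.
Pick's theorem gives I = A − B/2 + 1 = 7 − 4/2 + 1 = 6.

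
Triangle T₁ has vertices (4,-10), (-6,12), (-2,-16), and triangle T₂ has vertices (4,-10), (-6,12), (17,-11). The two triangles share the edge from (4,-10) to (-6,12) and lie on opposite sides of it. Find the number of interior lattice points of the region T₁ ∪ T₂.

218

The union is the simple quadrilateral with vertices (4,-10), (-2,-16), (-6,12), (17,-11) in order.
By the shoelace formula, twice the signed area is |(4·(-16) − (-2)·(-10)) + ((-2)·12 − (-6)·(-16)) + ((-6)·(-11) − 17·12) + (17·(-10) − 4·(-11))| = 468, so the area is 234.
Summing gcd(|Δx|,|Δy|) over the edges gives the boundary count: gcd(6,6) + gcd(4,28) + gcd(23,23) + gcd(13,1) = 6+4+23+1 = 34.
By Pick's theorem I = A − B/2 + 1 = 234 − 34/2 + 1 = 218.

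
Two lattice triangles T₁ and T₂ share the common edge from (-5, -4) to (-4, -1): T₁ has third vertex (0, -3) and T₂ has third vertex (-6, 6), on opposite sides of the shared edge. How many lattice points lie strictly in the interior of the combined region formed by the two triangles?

12

The union is the simple quadrilateral with vertices (-5, -4), (0, -3), (-4, -1), (-6, 6) in order.
Using the shoelace formula, 2A = |[(-5)·(-3) − 0·(-4)] + [0·(-1) − (-4)·(-3)] + [(-4)·6 − (-6)·(-1)] + [(-6)·(-4) − (-5)·6]| = 27, so the area is 13.5.
Along each edge there are gcd(|Δx|,|Δy|)+1 lattice points, so counting each shared vertex once the boundary has gcd(5,1) + gcd(4,2) + gcd(2,7) + gcd(1,10) = 1+2+1+1 = 5.
By Pick's theorem I = A − B/2 + 1 = 13.5 − 5/2 + 1 = 12.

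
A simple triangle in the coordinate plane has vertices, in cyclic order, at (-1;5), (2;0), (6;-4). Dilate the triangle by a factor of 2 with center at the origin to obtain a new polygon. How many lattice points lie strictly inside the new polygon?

The shoelace formula gives twice the area as |((-1)·0 − 2·5) + (2·(-4) − 6·0) + (6·5 − (-1)·(-4))| = 8, so the area is 4.
Summing gcd(|Δx|,|Δy|) over the edges gives the boundary count: gcd(3,5) + gcd(4,4) + gcd(7,9) = 1+4+1 = 6.
Scaling by 2 multiplies the area by 2² = 4 (so the new area is 16) and multiplies the boundary lattice-point count by 2, giving 12.
By Pick's theorem, the interior count of the dilated polygon is 16 − 12/2 + 1 = 11.

11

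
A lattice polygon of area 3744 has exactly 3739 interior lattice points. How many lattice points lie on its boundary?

12

Pick's theorem gives A = I + B/2 − 1, so B = 2(A − I + 1) = 2(3744 − 3739 + 1) = 12.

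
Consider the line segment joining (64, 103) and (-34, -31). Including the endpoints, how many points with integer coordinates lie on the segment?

The number of lattice points on a segment between lattice points is gcd(|Δx|,|Δy|) + 1 = gcd(98,134) + 1 = 2 + 1 = 3.

3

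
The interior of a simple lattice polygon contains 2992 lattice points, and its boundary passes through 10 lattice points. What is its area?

By Pick's theorem, A = I + B/2 − 1 = 2992 + 10/2 − 1 = 2996.

2996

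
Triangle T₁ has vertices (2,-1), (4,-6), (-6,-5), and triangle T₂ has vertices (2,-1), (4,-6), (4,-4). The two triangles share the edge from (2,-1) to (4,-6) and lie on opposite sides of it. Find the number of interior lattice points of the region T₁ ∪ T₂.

The union is the simple quadrilateral with vertices (2,-1), (-6,-5), (4,-6), (4,-4) in order.
Using the shoelace formula, 2A = |(2·(-5) − (-6)·(-1)) + ((-6)·(-6) − 4·(-5)) + (4·(-4) − 4·(-6)) + (4·(-1) − 2·(-4))| = 52, so the area is 26.
Along each edge there are gcd(|Δx|,|Δy|)+1 lattice points, so counting each shared vertex once the boundary has gcd(8,4) + gcd(10,1) + gcd(0,2) + gcd(2,3) = 4+1+2+1 = 8.
By Pick's theorem I = A − B/2 + 1 = 26 − 8/2 + 1 = 23.

23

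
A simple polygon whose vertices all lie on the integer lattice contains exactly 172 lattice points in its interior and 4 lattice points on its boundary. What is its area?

173

By Pick's theorem, A = I + B/2 − 1 = 172 + 4/2 − 1 = 173.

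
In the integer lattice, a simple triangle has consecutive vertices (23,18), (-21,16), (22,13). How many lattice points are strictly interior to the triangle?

Using the shoelace formula, 2A = |(23·16 − (-21)·18) + ((-21)·13 − 22·16) + (22·18 − 23·13)| = 218, so the area is 109.
The number of boundary lattice points is Σ gcd(|Δx|,|Δy|) = gcd(44,2) + gcd(43,3) + gcd(1,5) = 2+1+1 = 4.
By Pick's theorem A = I + B/2 − 1, so I = 109 − 4/2 + 1 = 108.

108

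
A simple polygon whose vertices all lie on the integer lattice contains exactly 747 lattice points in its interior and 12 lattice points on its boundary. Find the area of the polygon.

By Pick's theorem, A = I + B/2 − 1 = 747 + 12/2 − 1 = 752.

752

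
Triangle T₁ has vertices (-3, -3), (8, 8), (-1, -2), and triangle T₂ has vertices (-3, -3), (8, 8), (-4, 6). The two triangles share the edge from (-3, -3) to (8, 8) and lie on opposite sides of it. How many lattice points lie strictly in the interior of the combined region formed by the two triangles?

59

The union is the simple quadrilateral with vertices (-3, -3), (-1, -2), (8, 8), (-4, 6) in order.
The shoelace formula gives twice the area as |[(-3)·(-2) − (-1)·(-3)] + [(-1)·8 − 8·(-2)] + [8·6 − (-4)·8] + [(-4)·(-3) − (-3)·6]| = 121, so the area is 121/2.
The number of boundary lattice points is Σ gcd(|Δx|,|Δy|) = gcd(2,1) + gcd(9,10) + gcd(12,2) + gcd(1,9) = 1+1+2+1 = 5.
By Pick's theorem I = A − B/2 + 1 = 121/2 − 5/2 + 1 = 59.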